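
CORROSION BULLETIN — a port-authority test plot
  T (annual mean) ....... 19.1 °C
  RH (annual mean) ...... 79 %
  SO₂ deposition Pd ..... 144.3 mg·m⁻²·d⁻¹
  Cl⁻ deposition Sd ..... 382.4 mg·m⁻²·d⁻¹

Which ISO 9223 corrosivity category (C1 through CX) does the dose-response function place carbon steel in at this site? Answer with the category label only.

C5

carbon steel: f(T) = -0.054·(T−10) [T>10 °C] = -0.4914
  Pd branch = 1.77·Pd^0.52·e^(0.02·RH+f) = 69.75 μm/a
  Cl⁻ term: 0.102·382.4^0.62·exp(0.033·79+0.04·19.1) = 118.5
  r_corr = 69.75 + 118.5 = 188.3 μm/a
ISO 9223 Table 2 (carbon steel): 80 < 188 ≤ 200 μm/a ⇒ C5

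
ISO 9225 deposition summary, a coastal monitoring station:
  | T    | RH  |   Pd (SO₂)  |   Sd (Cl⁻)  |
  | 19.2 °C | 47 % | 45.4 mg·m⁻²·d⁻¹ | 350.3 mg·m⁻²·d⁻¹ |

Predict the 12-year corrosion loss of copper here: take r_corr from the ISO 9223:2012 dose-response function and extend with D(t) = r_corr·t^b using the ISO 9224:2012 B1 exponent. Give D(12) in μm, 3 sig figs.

D(12) = 4.21 μm

copper: temperature factor f = -0.080·(9.2) = -0.7360
  SO₂ term: 0.0053·45.4^0.26·exp(0.059·47-0.7360) = 0.1096
  Cl⁻ term: 0.01025·350.3^0.27·exp(0.036·47+0.049·19.2) = 0.6936
  r_corr = 0.1096 + 0.6936 = 0.8032 μm/a
Power-law: D(12) = r_corr · 12^0.667
  D(12) = 0.8032 × 12^0.667 = 0.8032 × 5.246 = 4.214 μm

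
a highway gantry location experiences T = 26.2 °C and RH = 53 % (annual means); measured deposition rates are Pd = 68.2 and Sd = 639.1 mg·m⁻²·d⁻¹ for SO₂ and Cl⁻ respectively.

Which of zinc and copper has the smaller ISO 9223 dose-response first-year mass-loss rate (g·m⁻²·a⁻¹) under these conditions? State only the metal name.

copper

zinc: T>10 °C ⇒ hinge -0.071·(26.2−10) = -1.1502
  sulphur-dioxide contribution → 0.2997 μm/a
  chloride contribution → 9.852 μm/a
  total first-year rate 10.15 μm/a
  mass loss = 10.15 μm/a × 7.14 g/cm³ = 72.48 g·m⁻²·a⁻¹
copper: f(T) = -0.080·(T−10) [T>10 °C] = -1.2960
  sulphur-dioxide contribution → 0.09914 μm/a
  chloride contribution → 1.427 μm/a
  total first-year rate 1.526 μm/a
  mass loss = 1.526 μm/a × 8.96 g/cm³ = 13.67 g·m⁻²·a⁻¹
Ordering by g·m⁻²·a⁻¹: zinc (72.5) > copper (13.7)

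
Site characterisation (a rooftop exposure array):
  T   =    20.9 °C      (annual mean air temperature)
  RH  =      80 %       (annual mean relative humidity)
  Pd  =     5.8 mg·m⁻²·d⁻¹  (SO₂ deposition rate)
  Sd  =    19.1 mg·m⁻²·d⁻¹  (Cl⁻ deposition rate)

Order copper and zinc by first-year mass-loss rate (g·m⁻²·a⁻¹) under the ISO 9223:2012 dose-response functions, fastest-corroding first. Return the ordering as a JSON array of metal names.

["copper", "zinc"]

copper: T>10 °C ⇒ hinge -0.080·(20.9−10) = -0.8720
  sulphur-dioxide contribution → 0.3926 μm/a
  chloride contribution → 1.128 μm/a
  ⇒ r_corr(copper) = 1.52 μm/a
  mass loss = 1.52 μm/a × 8.96 g/cm³ = 13.62 g·m⁻²·a⁻¹
zinc: f(T) = -0.071·(T−10) [T>10 °C] = -0.7739
  sulphur-dioxide contribution → 0.5112 μm/a
  chloride contribution → 1.054 μm/a
  ⇒ r_corr(zinc) = 1.565 μm/a
  mass loss = 1.565 μm/a × 7.14 g/cm³ = 11.17 g·m⁻²·a⁻¹
Ordering by g·m⁻²·a⁻¹: copper (13.6) > zinc (11.2)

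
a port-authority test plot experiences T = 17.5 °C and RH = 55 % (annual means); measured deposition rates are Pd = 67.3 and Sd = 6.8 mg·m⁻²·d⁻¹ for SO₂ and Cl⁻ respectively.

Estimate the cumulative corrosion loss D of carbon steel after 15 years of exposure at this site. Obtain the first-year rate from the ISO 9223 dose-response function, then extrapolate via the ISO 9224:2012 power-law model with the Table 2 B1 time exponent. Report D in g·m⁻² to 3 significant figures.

carbon steel: f(T) = -0.054·(T−10) [T>10 °C] = -0.4050
  sulphur-dioxide contribution → 31.65 μm/a
  chloride contribution → 4.14 μm/a
  total first-year rate 35.79 μm/a
Power-law: D(15) = r_corr · 15^0.523
  D(15) = 35.79 × 15^0.523 = 35.79 × 4.122 = 147.5 μm
  Mass loss = 147.5 μm × 7.85 g/cm³ = 1158 g·m⁻²

D(15) = 1.16e+03 g·m⁻²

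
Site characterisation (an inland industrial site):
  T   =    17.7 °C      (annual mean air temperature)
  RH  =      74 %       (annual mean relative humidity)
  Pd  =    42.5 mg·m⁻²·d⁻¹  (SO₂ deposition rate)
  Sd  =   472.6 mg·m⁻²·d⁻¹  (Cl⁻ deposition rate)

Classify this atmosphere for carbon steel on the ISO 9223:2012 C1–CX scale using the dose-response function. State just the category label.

C5

carbon steel: f(T) = -0.054·(T−10) [T>10 °C] = -0.4158
  SO₂ term: 1.77·42.5^0.52·exp(0.02·74-0.4158) = 36.05
  Cl⁻ term: 0.102·472.6^0.62·exp(0.033·74+0.04·17.7) = 108.3
  sum: 36.05 + 108.3 → r_corr = 144.4 μm/a
Category bounds: 80…200 μm/a bracket r_corr ⇒ C5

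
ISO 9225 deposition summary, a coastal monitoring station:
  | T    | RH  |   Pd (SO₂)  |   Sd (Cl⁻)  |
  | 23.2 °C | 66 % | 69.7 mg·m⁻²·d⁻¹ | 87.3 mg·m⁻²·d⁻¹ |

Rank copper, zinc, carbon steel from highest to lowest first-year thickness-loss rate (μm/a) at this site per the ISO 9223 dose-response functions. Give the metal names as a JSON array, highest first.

["carbon steel", "zinc", "copper"]

copper: f(T) = -0.080·(T−10) [T>10 °C] = -1.0560
  SO₂ term: 0.0053·69.7^0.26·exp(0.059·66-1.0560) = 0.2729
  Sd branch = 0.01025·Sd^0.27·e^(0.036·RH+0.049·T) = 1.149 μm/a
  sum: 0.2729 + 1.149 → r_corr = 1.422 μm/a
zinc: f(T) = -0.071·(T−10) [T>10 °C] = -0.9372
  SO₂ term: 0.0129·69.7^0.44·exp(0.046·66-0.9372) = 0.6809
  Cl⁻ term: 0.0175·87.3^0.57·exp(0.008·66+0.085·23.2) = 2.724
  sum: 0.6809 + 2.724 → r_corr = 3.405 μm/a
carbon steel: temperature factor f = -0.054·(13.2) = -0.7128
  SO₂ term: 1.77·69.7^0.52·exp(0.02·66-0.7128) = 29.52
  Cl⁻ term: 0.102·87.3^0.62·exp(0.033·66+0.04·23.2) = 36.39
  sum: 29.52 + 36.39 → r_corr = 65.91 μm/a
Ordering by μm/a: carbon steel (65.9) > zinc (3.4) > copper (1.42)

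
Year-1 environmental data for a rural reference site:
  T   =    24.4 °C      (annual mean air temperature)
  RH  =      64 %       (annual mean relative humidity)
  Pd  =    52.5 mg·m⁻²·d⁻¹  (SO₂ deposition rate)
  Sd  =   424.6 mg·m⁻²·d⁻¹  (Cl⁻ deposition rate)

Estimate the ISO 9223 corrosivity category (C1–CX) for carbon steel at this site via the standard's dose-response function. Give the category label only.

carbon steel: f(T) = -0.054·(T−10) [T>10 °C] = -0.7776
  Pd branch = 1.77·Pd^0.52·e^(0.02·RH+f) = 22.94 μm/a
  Cl⁻ term: 0.102·424.6^0.62·exp(0.033·64+0.04·24.4) = 95.29
  r_corr = 22.94 + 95.29 = 118.2 μm/a
118 μm/a falls in (80, 200] for carbon steel → category C5

C5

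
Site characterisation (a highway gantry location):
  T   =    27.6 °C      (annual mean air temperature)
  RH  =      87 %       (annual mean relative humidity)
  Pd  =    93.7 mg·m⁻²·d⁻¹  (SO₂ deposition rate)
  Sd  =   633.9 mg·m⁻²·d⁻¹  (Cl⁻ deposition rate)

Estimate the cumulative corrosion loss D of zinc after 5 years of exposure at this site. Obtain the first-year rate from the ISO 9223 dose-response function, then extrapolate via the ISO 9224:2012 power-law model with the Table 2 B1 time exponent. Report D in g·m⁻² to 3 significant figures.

D(5) = 422 g·m⁻²

zinc: T>10 °C ⇒ hinge -0.071·(27.6−10) = -1.2496
  Pd branch = 0.0129·Pd^0.44·e^(0.046·RH+f) = 1.491 μm/a
  Cl⁻ term: 0.0175·633.9^0.57·exp(0.008·87+0.085·27.6) = 14.5
  r_corr = 1.491 + 14.5 = 15.99 μm/a
ISO 9224: D(t) = r_corr · t^b with b = 0.813 (zinc, B1)
  D(5) = 15.99 × 5^0.813 = 15.99 × 3.701 = 59.17 μm
  Mass loss = 59.17 μm × 7.14 g/cm³ = 422.5 g·m⁻²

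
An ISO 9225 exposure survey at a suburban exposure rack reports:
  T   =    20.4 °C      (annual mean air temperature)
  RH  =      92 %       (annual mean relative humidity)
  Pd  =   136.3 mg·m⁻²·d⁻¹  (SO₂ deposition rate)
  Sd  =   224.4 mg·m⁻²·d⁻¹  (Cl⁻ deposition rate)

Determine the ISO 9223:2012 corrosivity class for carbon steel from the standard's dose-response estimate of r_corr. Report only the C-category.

CX

carbon steel: f(T) = -0.054·(T−10) [T>10 °C] = -0.5616
  sulphur-dioxide contribution → 81.87 μm/a
  chloride contribution → 137.8 μm/a
  ⇒ r_corr(carbon steel) = 219.6 μm/a
ISO 9223 Table 2 (carbon steel): 200 < 220 ≤ 700 μm/a ⇒ CX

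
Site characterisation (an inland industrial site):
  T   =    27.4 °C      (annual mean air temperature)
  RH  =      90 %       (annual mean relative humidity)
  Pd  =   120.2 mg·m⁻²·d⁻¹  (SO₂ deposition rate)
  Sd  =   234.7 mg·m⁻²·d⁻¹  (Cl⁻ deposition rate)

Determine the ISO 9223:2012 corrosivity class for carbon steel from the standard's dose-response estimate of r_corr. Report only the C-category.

carbon steel: T>10 °C ⇒ hinge -0.054·(27.4−10) = -0.9396
  Pd branch = 1.77·Pd^0.52·e^(0.02·RH+f) = 50.49 μm/a
  Cl⁻ term: 0.102·234.7^0.62·exp(0.033·90+0.04·27.4) = 175.5
  r_corr = 50.49 + 175.5 = 225.9 μm/a
226 μm/a falls in (200, 700] for carbon steel → category CX

CX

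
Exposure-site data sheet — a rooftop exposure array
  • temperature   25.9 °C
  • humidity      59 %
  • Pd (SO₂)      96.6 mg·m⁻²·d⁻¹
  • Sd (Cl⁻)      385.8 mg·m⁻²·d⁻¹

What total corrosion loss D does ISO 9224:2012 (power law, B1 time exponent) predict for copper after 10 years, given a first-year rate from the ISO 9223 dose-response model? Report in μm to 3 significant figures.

D(10) = 7.81 μm

copper: temperature factor f = -0.080·(15.9) = -1.2720
  Pd branch = 0.0053·Pd^0.26·e^(0.059·RH+f) = 0.1584 μm/a
  Sd branch = 0.01025·Sd^0.27·e^(0.036·RH+0.049·T) = 1.523 μm/a
  r_corr = 0.1584 + 1.523 = 1.681 μm/a
ISO 9224: D(t) = r_corr · t^b with b = 0.667 (copper, B1)
  D(10) = 1.681 × 10^0.667 = 1.681 × 4.645 = 7.809 μm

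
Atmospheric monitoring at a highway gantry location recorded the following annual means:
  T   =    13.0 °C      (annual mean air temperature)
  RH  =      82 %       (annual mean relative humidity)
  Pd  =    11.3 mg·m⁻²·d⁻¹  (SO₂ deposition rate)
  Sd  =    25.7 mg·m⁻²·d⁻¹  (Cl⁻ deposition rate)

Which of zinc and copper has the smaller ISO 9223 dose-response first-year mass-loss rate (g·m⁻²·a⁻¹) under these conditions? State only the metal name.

zinc

zinc: f(T) = -0.071·(T−10) [T>10 °C] = -0.2130
  Pd branch = 0.0129·Pd^0.44·e^(0.046·RH+f) = 1.317 μm/a
  Cl⁻ term: 0.0175·25.7^0.57·exp(0.008·82+0.085·13.0) = 0.6479
  sum: 1.317 + 0.6479 → r_corr = 1.965 μm/a
  mass loss = 1.965 μm/a × 7.14 g/cm³ = 14.03 g·m⁻²·a⁻¹
copper: f(T) = -0.080·(T−10) [T>10 °C] = -0.2400
  Pd branch = 0.0053·Pd^0.26·e^(0.059·RH+f) = 0.9885 μm/a
  Sd branch = 0.01025·Sd^0.27·e^(0.036·RH+0.049·T) = 0.8914 μm/a
  r_corr = 0.9885 + 0.8914 = 1.88 μm/a
  mass loss = 1.88 μm/a × 8.96 g/cm³ = 16.84 g·m⁻²·a⁻¹
Ordering by g·m⁻²·a⁻¹: copper (16.8) > zinc (14)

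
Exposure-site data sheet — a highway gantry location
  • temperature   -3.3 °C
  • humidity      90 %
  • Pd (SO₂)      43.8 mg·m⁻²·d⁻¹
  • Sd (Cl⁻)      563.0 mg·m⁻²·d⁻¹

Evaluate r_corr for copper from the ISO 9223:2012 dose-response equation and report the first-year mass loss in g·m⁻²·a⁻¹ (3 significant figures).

copper: f(T) = +0.126·(T−10) [T≤10 °C] = -1.6758
  Pd branch = 0.0053·Pd^0.26·e^(0.059·RH+f) = 0.5363 μm/a
  Cl⁻ term: 0.01025·563.0^0.27·exp(0.036·90+0.049·-3.3) = 1.231
  sum: 0.5363 + 1.231 → r_corr = 1.767 μm/a
Convert to mass loss: 1.767 μm/a × 8.96 g/cm³ = 15.83 g·m⁻²·a⁻¹

r_corr = 15.8 g·m⁻²·a⁻¹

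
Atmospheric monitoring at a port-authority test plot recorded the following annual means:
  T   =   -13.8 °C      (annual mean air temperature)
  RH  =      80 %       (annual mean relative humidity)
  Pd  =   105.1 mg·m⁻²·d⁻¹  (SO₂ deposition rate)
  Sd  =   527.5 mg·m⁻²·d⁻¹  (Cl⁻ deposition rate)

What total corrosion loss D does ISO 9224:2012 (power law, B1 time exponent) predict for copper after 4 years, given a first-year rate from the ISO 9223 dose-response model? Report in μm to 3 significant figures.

copper: temperature factor f = +0.126·(-23.8) = -2.9988
  Pd branch = 0.0053·Pd^0.26·e^(0.059·RH+f) = 0.0994 μm/a
  Sd branch = 0.01025·Sd^0.27·e^(0.036·RH+0.049·T) = 0.5045 μm/a
  sum: 0.0994 + 0.5045 → r_corr = 0.6039 μm/a
Power-law: D(4) = r_corr · 4^0.667
  D(4) = 0.6039 × 4^0.667 = 0.6039 × 2.521 = 1.522 μm

D(4) = 1.52 μm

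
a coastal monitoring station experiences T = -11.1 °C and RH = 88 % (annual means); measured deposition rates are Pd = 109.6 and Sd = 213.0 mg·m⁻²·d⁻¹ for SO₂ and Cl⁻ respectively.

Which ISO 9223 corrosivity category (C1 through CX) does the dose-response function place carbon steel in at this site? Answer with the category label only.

C3

carbon steel: f(T) = +0.150·(T−10) [T≤10 °C] = -3.1650
  sulphur-dioxide contribution → 4.994 μm/a
  chloride contribution → 33.16 μm/a
  ⇒ r_corr(carbon steel) = 38.15 μm/a
Category bounds: 25…50 μm/a bracket r_corr ⇒ C3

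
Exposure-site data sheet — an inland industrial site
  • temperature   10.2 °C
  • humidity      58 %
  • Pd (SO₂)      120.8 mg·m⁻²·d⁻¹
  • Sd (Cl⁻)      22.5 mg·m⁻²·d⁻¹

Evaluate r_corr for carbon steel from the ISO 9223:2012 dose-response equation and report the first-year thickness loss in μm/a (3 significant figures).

r_corr = 74.7 μm/a

carbon steel: temperature factor f = -0.054·(0.2) = -0.0108
  sulphur-dioxide contribution → 67.57 μm/a
  chloride contribution → 7.168 μm/a
  total first-year rate 74.74 μm/a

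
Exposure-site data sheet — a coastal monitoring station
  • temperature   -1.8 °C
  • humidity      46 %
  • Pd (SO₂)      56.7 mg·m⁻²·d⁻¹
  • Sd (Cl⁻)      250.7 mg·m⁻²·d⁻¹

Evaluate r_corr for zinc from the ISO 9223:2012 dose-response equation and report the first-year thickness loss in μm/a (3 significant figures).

r_corr = 0.910 μm/a

zinc: f(T) = +0.038·(T−10) [T≤10 °C] = -0.4484
  SO₂ term: 0.0129·56.7^0.44·exp(0.046·46-0.4484) = 0.404
  Sd branch = 0.0175·Sd^0.57·e^(0.008·RH+0.085·T) = 0.5057 μm/a
  sum: 0.404 + 0.5057 → r_corr = 0.9098 μm/a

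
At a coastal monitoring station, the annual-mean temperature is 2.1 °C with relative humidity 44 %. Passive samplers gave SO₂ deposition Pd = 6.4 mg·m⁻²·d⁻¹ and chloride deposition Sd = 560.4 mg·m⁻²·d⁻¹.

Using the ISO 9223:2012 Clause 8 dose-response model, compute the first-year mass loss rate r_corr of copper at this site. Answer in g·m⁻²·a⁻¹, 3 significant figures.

r_corr = 3.12 g·m⁻²·a⁻¹

copper: f(T) = +0.126·(T−10) [T≤10 °C] = -0.9954
  Pd branch = 0.0053·Pd^0.26·e^(0.059·RH+f) = 0.04256 μm/a
  Sd branch = 0.01025·Sd^0.27·e^(0.036·RH+0.049·T) = 0.3058 μm/a
  sum: 0.04256 + 0.3058 → r_corr = 0.3484 μm/a
Convert to mass loss: 0.3484 μm/a × 8.96 g/cm³ = 3.121 g·m⁻²·a⁻¹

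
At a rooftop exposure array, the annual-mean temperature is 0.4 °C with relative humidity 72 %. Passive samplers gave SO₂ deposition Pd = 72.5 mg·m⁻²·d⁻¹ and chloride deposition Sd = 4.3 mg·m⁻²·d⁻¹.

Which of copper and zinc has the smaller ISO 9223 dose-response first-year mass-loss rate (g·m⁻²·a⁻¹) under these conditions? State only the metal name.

copper: temperature factor f = +0.126·(-9.6) = -1.2096
  Pd branch = 0.0053·Pd^0.26·e^(0.059·RH+f) = 0.3369 μm/a
  Sd branch = 0.01025·Sd^0.27·e^(0.036·RH+0.049·T) = 0.207 μm/a
  sum: 0.3369 + 0.207 → r_corr = 0.5439 μm/a
  mass loss = 0.5439 μm/a × 8.96 g/cm³ = 4.873 g·m⁻²·a⁻¹
zinc: temperature factor f = +0.038·(-9.6) = -0.3648
  Pd branch = 0.0129·Pd^0.44·e^(0.046·RH+f) = 1.618 μm/a
  Cl⁻ term: 0.0175·4.3^0.57·exp(0.008·72+0.085·0.4) = 0.07397
  sum: 1.618 + 0.07397 → r_corr = 1.692 μm/a
  mass loss = 1.692 μm/a × 7.14 g/cm³ = 12.08 g·m⁻²·a⁻¹
Ordering by g·m⁻²·a⁻¹: zinc (12.1) > copper (4.87)

copper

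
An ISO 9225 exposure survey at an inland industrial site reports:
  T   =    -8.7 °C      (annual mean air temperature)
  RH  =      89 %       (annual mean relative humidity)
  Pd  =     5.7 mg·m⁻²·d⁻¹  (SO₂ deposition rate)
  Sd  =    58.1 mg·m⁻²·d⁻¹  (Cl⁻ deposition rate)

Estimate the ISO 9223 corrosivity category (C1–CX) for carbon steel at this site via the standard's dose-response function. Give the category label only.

carbon steel: T≤10 °C ⇒ hinge +0.150·(-8.7−10) = -2.8050
  SO₂ term: 1.77·5.7^0.52·exp(0.02·89-2.8050) = 1.57
  Sd branch = 0.102·Sd^0.62·e^(0.033·RH+0.04·T) = 16.86 μm/a
  sum: 1.57 + 16.86 → r_corr = 18.43 μm/a
Category bounds: 1.3…25 μm/a bracket r_corr ⇒ C2

C2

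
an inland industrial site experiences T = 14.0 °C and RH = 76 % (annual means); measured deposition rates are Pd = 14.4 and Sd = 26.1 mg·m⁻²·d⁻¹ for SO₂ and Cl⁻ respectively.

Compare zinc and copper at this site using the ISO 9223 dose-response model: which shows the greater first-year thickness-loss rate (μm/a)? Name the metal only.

zinc: temperature factor f = -0.071·(4.0) = -0.2840
  SO₂ term: 0.0129·14.4^0.44·exp(0.046·76-0.2840) = 1.036
  Cl⁻ term: 0.0175·26.1^0.57·exp(0.008·76+0.085·14.0) = 0.6782
  r_corr = 1.036 + 0.6782 = 1.714 μm/a
copper: T>10 °C ⇒ hinge -0.080·(14.0−10) = -0.3200
  SO₂ term: 0.0053·14.4^0.26·exp(0.059·76-0.3200) = 0.6821
  Cl⁻ term: 0.01025·26.1^0.27·exp(0.036·76+0.049·14.0) = 0.7575
  sum: 0.6821 + 0.7575 → r_corr = 1.44 μm/a
Ordering by μm/a: zinc (1.71) > copper (1.44)

zinc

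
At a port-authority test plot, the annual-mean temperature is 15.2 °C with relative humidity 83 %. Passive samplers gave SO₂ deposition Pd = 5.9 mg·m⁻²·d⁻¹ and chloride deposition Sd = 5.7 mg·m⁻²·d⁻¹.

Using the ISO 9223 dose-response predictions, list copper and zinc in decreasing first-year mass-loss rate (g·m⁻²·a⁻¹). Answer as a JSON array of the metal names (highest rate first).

copper: temperature factor f = -0.080·(5.2) = -0.4160
  Pd branch = 0.0053·Pd^0.26·e^(0.059·RH+f) = 0.7426 μm/a
  Cl⁻ term: 0.01025·5.7^0.27·exp(0.036·83+0.049·15.2) = 0.6854
  sum: 0.7426 + 0.6854 → r_corr = 1.428 μm/a
  mass loss = 1.428 μm/a × 8.96 g/cm³ = 12.8 g·m⁻²·a⁻¹
zinc: temperature factor f = -0.071·(5.2) = -0.3692
  SO₂ term: 0.0129·5.9^0.44·exp(0.046·83-0.3692) = 0.8863
  Cl⁻ term: 0.0175·5.7^0.57·exp(0.008·83+0.085·15.2) = 0.3337
  r_corr = 0.8863 + 0.3337 = 1.22 μm/a
  mass loss = 1.22 μm/a × 7.14 g/cm³ = 8.711 g·m⁻²·a⁻¹
Ordering by g·m⁻²·a⁻¹: copper (12.8) > zinc (8.71)

["copper", "zinc"]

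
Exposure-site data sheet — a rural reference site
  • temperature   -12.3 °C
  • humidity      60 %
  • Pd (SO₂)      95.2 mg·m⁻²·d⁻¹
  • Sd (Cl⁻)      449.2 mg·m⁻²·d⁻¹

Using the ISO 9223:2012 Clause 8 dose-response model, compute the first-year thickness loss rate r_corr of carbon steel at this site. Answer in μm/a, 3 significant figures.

r_corr = 22.1 μm/a

carbon steel: temperature factor f = +0.150·(-22.3) = -3.3450
  Pd branch = 1.77·Pd^0.52·e^(0.02·RH+f) = 2.215 μm/a
  Sd branch = 0.102·Sd^0.62·e^(0.033·RH+0.04·T) = 19.92 μm/a
  r_corr = 2.215 + 19.92 = 22.14 μm/a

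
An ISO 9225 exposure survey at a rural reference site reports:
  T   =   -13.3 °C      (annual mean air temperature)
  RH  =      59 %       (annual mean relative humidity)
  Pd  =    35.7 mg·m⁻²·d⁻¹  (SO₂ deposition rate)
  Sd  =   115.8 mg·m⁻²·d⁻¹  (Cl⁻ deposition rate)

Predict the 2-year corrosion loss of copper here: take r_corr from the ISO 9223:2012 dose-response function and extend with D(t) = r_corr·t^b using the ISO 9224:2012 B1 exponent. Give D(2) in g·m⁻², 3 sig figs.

copper: T≤10 °C ⇒ hinge +0.126·(-13.3−10) = -2.9358
  Pd branch = 0.0053·Pd^0.26·e^(0.059·RH+f) = 0.02316 μm/a
  Cl⁻ term: 0.01025·115.8^0.27·exp(0.036·59+0.049·-13.3) = 0.1612
  sum: 0.02316 + 0.1612 → r_corr = 0.1844 μm/a
Power-law: D(2) = r_corr · 2^0.667
  D(2) = 0.1844 × 2^0.667 = 0.1844 × 1.588 = 0.2927 μm
  Mass loss = 0.2927 μm × 8.96 g/cm³ = 2.623 g·m⁻²

D(2) = 2.62 g·m⁻²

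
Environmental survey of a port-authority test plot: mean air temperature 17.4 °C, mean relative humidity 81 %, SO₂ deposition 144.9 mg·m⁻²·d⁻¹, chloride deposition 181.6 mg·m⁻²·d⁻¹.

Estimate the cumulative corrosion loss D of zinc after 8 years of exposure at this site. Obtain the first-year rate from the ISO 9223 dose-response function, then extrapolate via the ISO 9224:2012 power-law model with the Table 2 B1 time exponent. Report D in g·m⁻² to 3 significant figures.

zinc: f(T) = -0.071·(T−10) [T>10 °C] = -0.5254
  SO₂ term: 0.0129·144.9^0.44·exp(0.046·81-0.5254) = 2.828
  Cl⁻ term: 0.0175·181.6^0.57·exp(0.008·81+0.085·17.4) = 2.848
  sum: 2.828 + 2.848 → r_corr = 5.675 μm/a
Power-law: D(8) = r_corr · 8^0.813
  D(8) = 5.675 × 8^0.813 = 5.675 × 5.423 = 30.78 μm
  Mass loss = 30.78 μm × 7.14 g/cm³ = 219.7 g·m⁻²

D(8) = 220 g·m⁻²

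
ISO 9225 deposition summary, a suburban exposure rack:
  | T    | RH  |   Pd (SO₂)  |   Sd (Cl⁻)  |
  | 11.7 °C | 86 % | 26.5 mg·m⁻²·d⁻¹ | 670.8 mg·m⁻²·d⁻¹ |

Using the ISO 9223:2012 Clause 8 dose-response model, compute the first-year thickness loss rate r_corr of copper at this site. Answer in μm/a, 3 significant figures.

copper: temperature factor f = -0.080·(1.7) = -0.1360
  Pd branch = 0.0053·Pd^0.26·e^(0.059·RH+f) = 1.733 μm/a
  Cl⁻ term: 0.01025·670.8^0.27·exp(0.036·86+0.049·11.7) = 2.331
  r_corr = 1.733 + 2.331 = 4.064 μm/a

r_corr = 4.06 μm/a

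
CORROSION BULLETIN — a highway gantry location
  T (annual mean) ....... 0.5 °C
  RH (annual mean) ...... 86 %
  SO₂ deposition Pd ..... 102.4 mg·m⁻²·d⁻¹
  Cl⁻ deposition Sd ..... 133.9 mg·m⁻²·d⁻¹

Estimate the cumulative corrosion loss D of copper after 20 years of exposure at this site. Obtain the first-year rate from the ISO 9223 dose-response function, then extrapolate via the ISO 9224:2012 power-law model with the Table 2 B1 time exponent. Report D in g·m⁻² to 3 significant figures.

copper: temperature factor f = +0.126·(-9.5) = -1.1970
  sulphur-dioxide contribution → 0.8525 μm/a
  chloride contribution → 0.8713 μm/a
  total first-year rate 1.724 μm/a
Long-term exponent b (ISO 9224 Table 2, B1) = 0.667
  D(20) = 1.724 × 20^0.667 = 1.724 × 7.375 = 12.71 μm
  Mass loss = 12.71 μm × 8.96 g/cm³ = 113.9 g·m⁻²

D(20) = 114 g·m⁻²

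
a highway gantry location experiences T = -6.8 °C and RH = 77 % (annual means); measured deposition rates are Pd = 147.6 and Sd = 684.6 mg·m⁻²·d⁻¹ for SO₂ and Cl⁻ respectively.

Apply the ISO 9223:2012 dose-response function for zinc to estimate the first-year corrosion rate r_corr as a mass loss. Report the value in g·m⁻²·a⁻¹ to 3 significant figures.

r_corr = 20.5 g·m⁻²·a⁻¹

zinc: T≤10 °C ⇒ hinge +0.038·(-6.8−10) = -0.6384
  sulphur-dioxide contribution → 2.118 μm/a
  chloride contribution → 0.7512 μm/a
  ⇒ r_corr(zinc) = 2.87 μm/a
Convert to mass loss: 2.87 μm/a × 7.14 g/cm³ = 20.49 g·m⁻²·a⁻¹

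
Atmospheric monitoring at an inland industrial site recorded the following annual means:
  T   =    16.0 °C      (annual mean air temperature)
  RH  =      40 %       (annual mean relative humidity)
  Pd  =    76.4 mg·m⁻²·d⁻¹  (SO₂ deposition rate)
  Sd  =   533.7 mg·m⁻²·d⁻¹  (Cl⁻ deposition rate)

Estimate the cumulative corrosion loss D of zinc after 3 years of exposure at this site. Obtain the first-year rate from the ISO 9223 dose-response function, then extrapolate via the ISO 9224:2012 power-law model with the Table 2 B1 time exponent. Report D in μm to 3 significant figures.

zinc: T>10 °C ⇒ hinge -0.071·(16.0−10) = -0.4260
  sulphur-dioxide contribution → 0.3575 μm/a
  chloride contribution → 3.367 μm/a
  total first-year rate 3.724 μm/a
Long-term exponent b (ISO 9224 Table 2, B1) = 0.813
  D(3) = 3.724 × 3^0.813 = 3.724 × 2.443 = 9.098 μm

D(3) = 9.10 μm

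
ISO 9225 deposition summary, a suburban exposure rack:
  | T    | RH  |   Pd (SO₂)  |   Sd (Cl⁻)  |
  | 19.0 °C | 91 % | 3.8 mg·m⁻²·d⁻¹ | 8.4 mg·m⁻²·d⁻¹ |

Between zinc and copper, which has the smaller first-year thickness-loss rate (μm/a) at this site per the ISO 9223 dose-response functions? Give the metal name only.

zinc

zinc: T>10 °C ⇒ hinge -0.071·(19.0−10) = -0.6390
  sulphur-dioxide contribution → 0.8056 μm/a
  chloride contribution → 0.613 μm/a
  ⇒ r_corr(zinc) = 1.419 μm/a
copper: temperature factor f = -0.080·(9.0) = -0.7200
  sulphur-dioxide contribution → 0.7835 μm/a
  chloride contribution → 1.223 μm/a
  total first-year rate 2.006 μm/a
Ordering by μm/a: copper (2.01) > zinc (1.42)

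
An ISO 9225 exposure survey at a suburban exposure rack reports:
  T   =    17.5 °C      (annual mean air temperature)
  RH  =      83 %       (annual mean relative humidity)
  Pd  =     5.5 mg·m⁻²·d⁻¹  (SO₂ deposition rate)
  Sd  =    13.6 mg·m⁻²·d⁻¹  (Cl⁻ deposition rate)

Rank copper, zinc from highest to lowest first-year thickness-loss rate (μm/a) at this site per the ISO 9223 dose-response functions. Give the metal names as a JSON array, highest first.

copper: f(T) = -0.080·(T−10) [T>10 °C] = -0.6000
  SO₂ term: 0.0053·5.5^0.26·exp(0.059·83-0.6000) = 0.6066
  Cl⁻ term: 0.01025·13.6^0.27·exp(0.036·83+0.049·17.5) = 0.9702
  r_corr = 0.6066 + 0.9702 = 1.577 μm/a
zinc: f(T) = -0.071·(T−10) [T>10 °C] = -0.5325
  SO₂ term: 0.0129·5.5^0.44·exp(0.046·83-0.5325) = 0.7298
  Sd branch = 0.0175·Sd^0.57·e^(0.008·RH+0.085·T) = 0.6661 μm/a
  sum: 0.7298 + 0.6661 → r_corr = 1.396 μm/a
Ordering by μm/a: copper (1.58) > zinc (1.4)

["copper", "zinc"]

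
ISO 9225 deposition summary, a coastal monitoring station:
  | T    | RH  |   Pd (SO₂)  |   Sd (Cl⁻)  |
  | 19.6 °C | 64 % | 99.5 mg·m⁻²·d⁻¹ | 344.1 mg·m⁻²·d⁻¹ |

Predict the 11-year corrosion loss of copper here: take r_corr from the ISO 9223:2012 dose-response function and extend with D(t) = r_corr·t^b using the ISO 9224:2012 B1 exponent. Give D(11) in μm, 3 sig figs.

D(11) = 8.18 μm

copper: T>10 °C ⇒ hinge -0.080·(19.6−10) = -0.7680
  SO₂ term: 0.0053·99.5^0.26·exp(0.059·64-0.7680) = 0.3549
  Sd branch = 0.01025·Sd^0.27·e^(0.036·RH+0.049·T) = 1.298 μm/a
  r_corr = 0.3549 + 1.298 = 1.653 μm/a
ISO 9224: D(t) = r_corr · t^b with b = 0.667 (copper, B1)
  D(11) = 1.653 × 11^0.667 = 1.653 × 4.95 = 8.183 μm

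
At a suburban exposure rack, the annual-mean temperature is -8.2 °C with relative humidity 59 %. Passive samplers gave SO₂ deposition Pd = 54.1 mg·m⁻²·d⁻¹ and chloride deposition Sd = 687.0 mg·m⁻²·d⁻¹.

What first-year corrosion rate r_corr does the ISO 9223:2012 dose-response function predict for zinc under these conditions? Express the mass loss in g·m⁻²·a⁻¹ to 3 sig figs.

zinc: f(T) = +0.038·(T−10) [T≤10 °C] = -0.6916
  Pd branch = 0.0129·Pd^0.44·e^(0.046·RH+f) = 0.5643 μm/a
  Cl⁻ term: 0.0175·687.0^0.57·exp(0.008·59+0.085·-8.2) = 0.5786
  sum: 0.5643 + 0.5786 → r_corr = 1.143 μm/a
Convert to mass loss: 1.143 μm/a × 7.14 g/cm³ = 8.16 g·m⁻²·a⁻¹

r_corr = 8.16 g·m⁻²·a⁻¹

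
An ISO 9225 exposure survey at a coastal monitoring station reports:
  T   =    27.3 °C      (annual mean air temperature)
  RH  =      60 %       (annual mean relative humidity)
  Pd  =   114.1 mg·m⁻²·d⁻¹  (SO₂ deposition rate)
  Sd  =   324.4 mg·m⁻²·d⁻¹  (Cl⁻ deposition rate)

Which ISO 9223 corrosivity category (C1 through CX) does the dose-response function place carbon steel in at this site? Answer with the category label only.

C5

carbon steel: f(T) = -0.054·(T−10) [T>10 °C] = -0.9342
  SO₂ term: 1.77·114.1^0.52·exp(0.02·60-0.9342) = 27.11
  Cl⁻ term: 0.102·324.4^0.62·exp(0.033·60+0.04·27.3) = 79.36
  r_corr = 27.11 + 79.36 = 106.5 μm/a
ISO 9223 Table 2 (carbon steel): 80 < 106 ≤ 200 μm/a ⇒ C5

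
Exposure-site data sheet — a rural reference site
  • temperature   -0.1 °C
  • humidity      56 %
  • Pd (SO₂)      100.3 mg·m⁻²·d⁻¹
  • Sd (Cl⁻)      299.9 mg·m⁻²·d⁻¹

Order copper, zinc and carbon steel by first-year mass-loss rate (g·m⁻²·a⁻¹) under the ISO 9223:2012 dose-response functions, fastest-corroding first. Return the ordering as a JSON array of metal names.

copper: temperature factor f = +0.126·(-10.1) = -1.2726
  sulphur-dioxide contribution → 0.1339 μm/a
  chloride contribution → 0.3572 μm/a
  ⇒ r_corr(copper) = 0.4911 μm/a
  mass loss = 0.4911 μm/a × 8.96 g/cm³ = 4.4 g·m⁻²·a⁻¹
zinc: temperature factor f = +0.038·(-10.1) = -0.3838
  sulphur-dioxide contribution → 0.8775 μm/a
  chloride contribution → 0.7011 μm/a
  total first-year rate 1.579 μm/a
  mass loss = 1.579 μm/a × 7.14 g/cm³ = 11.27 g·m⁻²·a⁻¹
carbon steel: T≤10 °C ⇒ hinge +0.150·(-0.1−10) = -1.5150
  sulphur-dioxide contribution → 13.09 μm/a
  chloride contribution → 22.14 μm/a
  total first-year rate 35.23 μm/a
  mass loss = 35.23 μm/a × 7.85 g/cm³ = 276.6 g·m⁻²·a⁻¹
Ordering by g·m⁻²·a⁻¹: carbon steel (277) > zinc (11.3) > copper (4.4)

["carbon steel", "zinc", "copper"]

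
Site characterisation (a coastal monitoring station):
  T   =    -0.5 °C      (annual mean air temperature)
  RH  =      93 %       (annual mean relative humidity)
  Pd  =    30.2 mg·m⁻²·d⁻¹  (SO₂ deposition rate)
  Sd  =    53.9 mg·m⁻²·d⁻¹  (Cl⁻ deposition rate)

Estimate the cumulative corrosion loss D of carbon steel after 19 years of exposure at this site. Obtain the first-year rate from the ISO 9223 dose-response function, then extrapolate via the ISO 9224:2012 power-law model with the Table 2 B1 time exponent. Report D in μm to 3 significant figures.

D(19) = 183 μm

carbon steel: f(T) = +0.150·(T−10) [T≤10 °C] = -1.5750
  Pd branch = 1.77·Pd^0.52·e^(0.02·RH+f) = 13.85 μm/a
  Sd branch = 0.102·Sd^0.62·e^(0.033·RH+0.04·T) = 25.49 μm/a
  sum: 13.85 + 25.49 → r_corr = 39.34 μm/a
Power-law: D(19) = r_corr · 19^0.523
  D(19) = 39.34 × 19^0.523 = 39.34 × 4.664 = 183.5 μm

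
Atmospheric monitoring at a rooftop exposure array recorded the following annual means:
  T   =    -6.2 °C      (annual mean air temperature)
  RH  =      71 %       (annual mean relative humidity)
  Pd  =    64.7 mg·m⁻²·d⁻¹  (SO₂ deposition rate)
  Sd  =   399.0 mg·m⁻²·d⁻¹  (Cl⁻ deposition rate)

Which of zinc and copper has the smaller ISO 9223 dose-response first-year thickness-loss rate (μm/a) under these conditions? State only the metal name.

zinc: temperature factor f = +0.038·(-16.2) = -0.6156
  Pd branch = 0.0129·Pd^0.44·e^(0.046·RH+f) = 1.144 μm/a
  Cl⁻ term: 0.0175·399.0^0.57·exp(0.008·71+0.085·-6.2) = 0.5539
  r_corr = 1.144 + 0.5539 = 1.698 μm/a
copper: T≤10 °C ⇒ hinge +0.126·(-6.2−10) = -2.0412
  SO₂ term: 0.0053·64.7^0.26·exp(0.059·71-2.0412) = 0.1342
  Cl⁻ term: 0.01025·399.0^0.27·exp(0.036·71+0.049·-6.2) = 0.491
  sum: 0.1342 + 0.491 → r_corr = 0.6253 μm/a
Ordering by μm/a: zinc (1.7) > copper (0.625)

copper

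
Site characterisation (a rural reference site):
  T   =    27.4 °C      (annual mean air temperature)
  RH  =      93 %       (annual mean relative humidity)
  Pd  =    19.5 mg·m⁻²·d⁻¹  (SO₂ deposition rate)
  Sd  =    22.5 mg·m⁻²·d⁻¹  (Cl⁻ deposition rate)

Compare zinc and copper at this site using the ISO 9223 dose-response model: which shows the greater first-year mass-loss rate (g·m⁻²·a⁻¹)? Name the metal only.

zinc: f(T) = -0.071·(T−10) [T>10 °C] = -1.2354
  SO₂ term: 0.0129·19.5^0.44·exp(0.046·93-1.2354) = 0.9991
  Cl⁻ term: 0.0175·22.5^0.57·exp(0.008·93+0.085·27.4) = 2.23
  r_corr = 0.9991 + 2.23 = 3.229 μm/a
  mass loss = 3.229 μm/a × 7.14 g/cm³ = 23.06 g·m⁻²·a⁻¹
copper: f(T) = -0.080·(T−10) [T>10 °C] = -1.3920
  Pd branch = 0.0053·Pd^0.26·e^(0.059·RH+f) = 0.6888 μm/a
  Sd branch = 0.01025·Sd^0.27·e^(0.036·RH+0.049·T) = 2.588 μm/a
  sum: 0.6888 + 2.588 → r_corr = 3.277 μm/a
  mass loss = 3.277 μm/a × 8.96 g/cm³ = 29.36 g·m⁻²·a⁻¹
Ordering by g·m⁻²·a⁻¹: copper (29.4) > zinc (23.1)

copper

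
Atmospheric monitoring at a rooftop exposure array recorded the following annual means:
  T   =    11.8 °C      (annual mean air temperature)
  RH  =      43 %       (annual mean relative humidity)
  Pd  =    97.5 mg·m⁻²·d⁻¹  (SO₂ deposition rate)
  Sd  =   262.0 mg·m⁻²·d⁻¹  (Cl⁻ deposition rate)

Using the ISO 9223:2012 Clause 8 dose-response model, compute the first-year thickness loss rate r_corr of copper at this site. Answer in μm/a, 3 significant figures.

r_corr = 0.577 μm/a

copper: f(T) = -0.080·(T−10) [T>10 °C] = -0.1440
  sulphur-dioxide contribution → 0.1908 μm/a
  chloride contribution → 0.3864 μm/a
  total first-year rate 0.5773 μm/a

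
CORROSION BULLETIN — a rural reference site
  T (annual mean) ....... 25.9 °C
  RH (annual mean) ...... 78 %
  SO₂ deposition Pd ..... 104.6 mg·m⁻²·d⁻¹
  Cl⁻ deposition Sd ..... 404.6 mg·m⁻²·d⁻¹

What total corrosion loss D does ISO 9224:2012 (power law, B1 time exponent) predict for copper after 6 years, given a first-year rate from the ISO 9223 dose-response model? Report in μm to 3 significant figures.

copper: T>10 °C ⇒ hinge -0.080·(25.9−10) = -1.2720
  Pd branch = 0.0053·Pd^0.26·e^(0.059·RH+f) = 0.4961 μm/a
  Sd branch = 0.01025·Sd^0.27·e^(0.036·RH+0.049·T) = 3.057 μm/a
  sum: 0.4961 + 3.057 → r_corr = 3.553 μm/a
Power-law: D(6) = r_corr · 6^0.667
  D(6) = 3.553 × 6^0.667 = 3.553 × 3.304 = 11.74 μm

D(6) = 11.7 μm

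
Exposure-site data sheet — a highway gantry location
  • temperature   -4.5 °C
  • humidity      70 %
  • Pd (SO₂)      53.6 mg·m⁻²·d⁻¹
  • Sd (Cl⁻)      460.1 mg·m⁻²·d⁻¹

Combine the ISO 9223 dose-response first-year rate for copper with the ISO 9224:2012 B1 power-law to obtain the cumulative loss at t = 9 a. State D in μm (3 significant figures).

D(9) = 2.96 μm

copper: T≤10 °C ⇒ hinge +0.126·(-4.5−10) = -1.8270
  SO₂ term: 0.0053·53.6^0.26·exp(0.059·70-1.8270) = 0.1493
  Sd branch = 0.01025·Sd^0.27·e^(0.036·RH+0.049·T) = 0.535 μm/a
  r_corr = 0.1493 + 0.535 = 0.6843 μm/a
ISO 9224: D(t) = r_corr · t^b with b = 0.667 (copper, B1)
  D(9) = 0.6843 × 9^0.667 = 0.6843 × 4.33 = 2.963 μm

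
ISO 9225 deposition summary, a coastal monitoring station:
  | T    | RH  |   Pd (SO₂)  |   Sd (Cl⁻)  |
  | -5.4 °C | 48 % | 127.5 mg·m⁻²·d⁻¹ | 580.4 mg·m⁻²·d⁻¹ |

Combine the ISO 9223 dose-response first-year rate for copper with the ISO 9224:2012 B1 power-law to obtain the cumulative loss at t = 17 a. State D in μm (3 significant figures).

D(17) = 1.94 μm

copper: f(T) = +0.126·(T−10) [T≤10 °C] = -1.9404
  SO₂ term: 0.0053·127.5^0.26·exp(0.059·48-1.9404) = 0.0456
  Cl⁻ term: 0.01025·580.4^0.27·exp(0.036·48+0.049·-5.4) = 0.2469
  sum: 0.0456 + 0.2469 → r_corr = 0.2925 μm/a
ISO 9224: D(t) = r_corr · t^b with b = 0.667 (copper, B1)
  D(17) = 0.2925 × 17^0.667 = 0.2925 × 6.618 = 1.935 μm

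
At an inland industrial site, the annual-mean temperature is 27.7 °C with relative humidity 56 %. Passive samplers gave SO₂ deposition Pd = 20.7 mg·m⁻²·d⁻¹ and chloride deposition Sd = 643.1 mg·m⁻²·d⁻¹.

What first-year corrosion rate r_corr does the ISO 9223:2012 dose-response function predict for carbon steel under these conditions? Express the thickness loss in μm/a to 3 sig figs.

r_corr = 118 μm/a

carbon steel: temperature factor f = -0.054·(17.7) = -0.9558
  sulphur-dioxide contribution → 10.08 μm/a
  chloride contribution → 108 μm/a
  ⇒ r_corr(carbon steel) = 118.1 μm/a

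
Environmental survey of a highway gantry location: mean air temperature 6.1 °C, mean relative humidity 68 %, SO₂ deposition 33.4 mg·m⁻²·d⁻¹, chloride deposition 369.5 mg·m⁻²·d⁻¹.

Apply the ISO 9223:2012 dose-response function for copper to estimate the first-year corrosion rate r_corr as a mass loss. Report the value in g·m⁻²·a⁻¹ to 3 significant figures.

r_corr = 11.1 g·m⁻²·a⁻¹

copper: T≤10 °C ⇒ hinge +0.126·(6.1−10) = -0.4914
  Pd branch = 0.0053·Pd^0.26·e^(0.059·RH+f) = 0.4461 μm/a
  Cl⁻ term: 0.01025·369.5^0.27·exp(0.036·68+0.049·6.1) = 0.7888
  sum: 0.4461 + 0.7888 → r_corr = 1.235 μm/a
Convert to mass loss: 1.235 μm/a × 8.96 g/cm³ = 11.06 g·m⁻²·a⁻¹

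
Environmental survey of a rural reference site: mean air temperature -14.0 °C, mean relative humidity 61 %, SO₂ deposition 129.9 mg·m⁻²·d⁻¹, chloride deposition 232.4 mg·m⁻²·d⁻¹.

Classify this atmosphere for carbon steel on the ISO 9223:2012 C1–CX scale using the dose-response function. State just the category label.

carbon steel: f(T) = +0.150·(T−10) [T≤10 °C] = -3.6000
  SO₂ term: 1.77·129.9^0.52·exp(0.02·61-3.6000) = 2.058
  Sd branch = 0.102·Sd^0.62·e^(0.033·RH+0.04·T) = 12.78 μm/a
  sum: 2.058 + 12.78 → r_corr = 14.84 μm/a
ISO 9223 Table 2 (carbon steel): 1.3 < 14.8 ≤ 25 μm/a ⇒ C2

C2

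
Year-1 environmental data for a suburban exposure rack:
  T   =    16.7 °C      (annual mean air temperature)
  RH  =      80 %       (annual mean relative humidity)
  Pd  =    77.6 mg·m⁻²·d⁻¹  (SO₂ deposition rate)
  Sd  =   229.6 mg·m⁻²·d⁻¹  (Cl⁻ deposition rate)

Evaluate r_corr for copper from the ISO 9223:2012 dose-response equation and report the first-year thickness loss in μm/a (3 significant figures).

r_corr = 2.87 μm/a

copper: f(T) = -0.080·(T−10) [T>10 °C] = -0.5360
  sulphur-dioxide contribution → 1.078 μm/a
  chloride contribution → 1.796 μm/a
  ⇒ r_corr(copper) = 2.874 μm/a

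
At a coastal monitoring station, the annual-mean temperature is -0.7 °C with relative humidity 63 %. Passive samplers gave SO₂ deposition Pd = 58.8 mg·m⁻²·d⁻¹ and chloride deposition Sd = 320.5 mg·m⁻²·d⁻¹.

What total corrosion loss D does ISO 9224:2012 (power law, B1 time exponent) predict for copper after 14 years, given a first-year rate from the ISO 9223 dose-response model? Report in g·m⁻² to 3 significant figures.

D(14) = 32.2 g·m⁻²

copper: T≤10 °C ⇒ hinge +0.126·(-0.7−10) = -1.3482
  Pd branch = 0.0053·Pd^0.26·e^(0.059·RH+f) = 0.1633 μm/a
  Cl⁻ term: 0.01025·320.5^0.27·exp(0.036·63+0.049·-0.7) = 0.4543
  r_corr = 0.1633 + 0.4543 = 0.6177 μm/a
Power-law: D(14) = r_corr · 14^0.667
  D(14) = 0.6177 × 14^0.667 = 0.6177 × 5.814 = 3.591 μm
  Mass loss = 3.591 μm × 8.96 g/cm³ = 32.18 g·m⁻²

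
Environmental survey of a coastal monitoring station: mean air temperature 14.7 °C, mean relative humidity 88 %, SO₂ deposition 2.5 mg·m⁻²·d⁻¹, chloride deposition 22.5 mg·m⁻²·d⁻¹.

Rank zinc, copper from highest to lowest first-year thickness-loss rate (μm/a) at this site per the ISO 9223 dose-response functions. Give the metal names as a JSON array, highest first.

["copper", "zinc"]

zinc: f(T) = -0.071·(T−10) [T>10 °C] = -0.3337
  Pd branch = 0.0129·Pd^0.44·e^(0.046·RH+f) = 0.7921 μm/a
  Cl⁻ term: 0.0175·22.5^0.57·exp(0.008·88+0.085·14.7) = 0.7281
  sum: 0.7921 + 0.7281 → r_corr = 1.52 μm/a
copper: temperature factor f = -0.080·(4.7) = -0.3760
  SO₂ term: 0.0053·2.5^0.26·exp(0.059·88-0.3760) = 0.8304
  Cl⁻ term: 0.01025·22.5^0.27·exp(0.036·88+0.049·14.7) = 1.16
  sum: 0.8304 + 1.16 → r_corr = 1.99 μm/a
Ordering by μm/a: copper (1.99) > zinc (1.52)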